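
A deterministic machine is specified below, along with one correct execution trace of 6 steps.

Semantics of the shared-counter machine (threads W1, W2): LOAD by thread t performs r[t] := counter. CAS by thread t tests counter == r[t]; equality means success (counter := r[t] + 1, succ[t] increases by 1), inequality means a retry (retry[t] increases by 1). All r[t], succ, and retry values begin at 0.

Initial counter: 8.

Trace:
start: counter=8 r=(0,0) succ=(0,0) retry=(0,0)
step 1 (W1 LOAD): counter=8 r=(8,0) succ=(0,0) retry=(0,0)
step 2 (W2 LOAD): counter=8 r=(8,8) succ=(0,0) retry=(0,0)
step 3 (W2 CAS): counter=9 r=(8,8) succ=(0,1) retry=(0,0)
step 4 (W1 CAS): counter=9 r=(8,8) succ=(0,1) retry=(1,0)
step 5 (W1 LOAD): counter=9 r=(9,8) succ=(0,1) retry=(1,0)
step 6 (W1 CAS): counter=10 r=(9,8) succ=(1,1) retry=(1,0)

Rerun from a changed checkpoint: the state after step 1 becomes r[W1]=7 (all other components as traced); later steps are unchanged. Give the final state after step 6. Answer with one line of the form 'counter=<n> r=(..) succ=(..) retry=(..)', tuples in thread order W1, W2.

counter=10 r=(9,8) succ=(1,1) retry=(1,0)

state after step 1 := counter=8 r=(7,0) succ=(0,0) retry=(0,0)
step 2 (W2 LOAD): counter=8 r=(7,8) succ=(0,0) retry=(0,0)
step 3 (W2 CAS): counter=9 r=(7,8) succ=(0,1) retry=(0,0)
step 4 (W1 CAS): counter=9 r=(7,8) succ=(0,1) retry=(1,0)
step 5 (W1 LOAD): counter=9 r=(9,8) succ=(0,1) retry=(1,0)
step 6 (W1 CAS): counter=10 r=(9,8) succ=(1,1) retry=(1,0)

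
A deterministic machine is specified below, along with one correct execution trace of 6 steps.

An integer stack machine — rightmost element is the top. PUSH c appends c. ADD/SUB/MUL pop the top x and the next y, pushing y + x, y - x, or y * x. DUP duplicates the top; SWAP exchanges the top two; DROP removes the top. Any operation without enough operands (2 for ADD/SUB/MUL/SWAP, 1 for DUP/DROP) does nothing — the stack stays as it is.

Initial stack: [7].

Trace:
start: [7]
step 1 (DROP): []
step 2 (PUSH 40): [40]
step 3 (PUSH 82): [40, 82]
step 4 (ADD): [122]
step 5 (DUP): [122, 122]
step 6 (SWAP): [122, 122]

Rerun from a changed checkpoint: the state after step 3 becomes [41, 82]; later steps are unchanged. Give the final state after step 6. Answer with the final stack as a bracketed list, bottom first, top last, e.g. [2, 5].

[123, 123]

state after step 3 := [41, 82]
step 4 (ADD): [123]
step 5 (DUP): [123, 123]
step 6 (SWAP): [123, 123]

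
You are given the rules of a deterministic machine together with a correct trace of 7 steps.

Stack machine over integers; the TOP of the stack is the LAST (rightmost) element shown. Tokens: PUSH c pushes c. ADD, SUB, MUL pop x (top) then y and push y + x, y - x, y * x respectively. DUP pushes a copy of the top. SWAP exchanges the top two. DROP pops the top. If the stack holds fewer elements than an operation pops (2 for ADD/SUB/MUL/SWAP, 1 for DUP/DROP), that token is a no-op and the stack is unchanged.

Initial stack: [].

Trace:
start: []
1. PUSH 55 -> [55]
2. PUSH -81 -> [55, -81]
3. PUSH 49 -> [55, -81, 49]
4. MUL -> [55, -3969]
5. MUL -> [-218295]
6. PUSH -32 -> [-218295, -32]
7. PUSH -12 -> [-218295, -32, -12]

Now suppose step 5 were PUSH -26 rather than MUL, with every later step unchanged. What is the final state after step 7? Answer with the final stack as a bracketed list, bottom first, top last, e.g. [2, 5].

(re-executing from step 5 with the substitution; state before step 5: [55, -3969])
5. PUSH -26 -> [55, -3969, -26]
6. PUSH -32 -> [55, -3969, -26, -32]
7. PUSH -12 -> [55, -3969, -26, -32, -12]

[55, -3969, -26, -32, -12]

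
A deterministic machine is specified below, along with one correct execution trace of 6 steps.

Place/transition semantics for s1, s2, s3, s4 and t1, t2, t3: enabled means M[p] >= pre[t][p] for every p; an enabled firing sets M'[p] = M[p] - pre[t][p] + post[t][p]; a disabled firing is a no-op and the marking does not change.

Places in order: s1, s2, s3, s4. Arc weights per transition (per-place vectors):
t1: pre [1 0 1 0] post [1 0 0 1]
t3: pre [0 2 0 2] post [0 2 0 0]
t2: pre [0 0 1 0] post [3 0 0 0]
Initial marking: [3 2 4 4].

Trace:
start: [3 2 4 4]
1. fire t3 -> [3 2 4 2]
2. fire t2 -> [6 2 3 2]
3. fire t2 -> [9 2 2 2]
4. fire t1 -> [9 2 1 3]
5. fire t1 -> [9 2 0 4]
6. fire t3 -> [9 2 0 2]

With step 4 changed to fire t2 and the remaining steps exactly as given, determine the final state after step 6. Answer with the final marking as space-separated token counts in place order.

12 2 0 1

(re-executing from step 4 with the substitution; state before step 4: [9 2 2 2])
4. fire t2 -> [12 2 1 2]
5. fire t1 -> [12 2 0 3]
6. fire t3 -> [12 2 0 1]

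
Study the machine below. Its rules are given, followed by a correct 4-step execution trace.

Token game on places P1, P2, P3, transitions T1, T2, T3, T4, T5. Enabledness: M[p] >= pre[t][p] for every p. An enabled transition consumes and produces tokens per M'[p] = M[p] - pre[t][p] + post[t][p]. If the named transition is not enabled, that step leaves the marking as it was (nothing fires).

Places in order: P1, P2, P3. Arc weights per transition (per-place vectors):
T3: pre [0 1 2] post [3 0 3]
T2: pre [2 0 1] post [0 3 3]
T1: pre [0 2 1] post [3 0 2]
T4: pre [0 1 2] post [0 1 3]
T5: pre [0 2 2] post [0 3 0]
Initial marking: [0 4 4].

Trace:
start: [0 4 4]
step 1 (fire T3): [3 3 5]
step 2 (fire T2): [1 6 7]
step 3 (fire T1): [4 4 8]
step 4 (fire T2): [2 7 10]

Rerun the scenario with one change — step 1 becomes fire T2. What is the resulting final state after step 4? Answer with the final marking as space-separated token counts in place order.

(re-executing from step 1 with the substitution; state before step 1: [0 4 4])
step 1 (fire T2): [0 4 4]
step 2 (fire T2): [0 4 4]
step 3 (fire T1): [3 2 5]
step 4 (fire T2): [1 5 7]

1 5 7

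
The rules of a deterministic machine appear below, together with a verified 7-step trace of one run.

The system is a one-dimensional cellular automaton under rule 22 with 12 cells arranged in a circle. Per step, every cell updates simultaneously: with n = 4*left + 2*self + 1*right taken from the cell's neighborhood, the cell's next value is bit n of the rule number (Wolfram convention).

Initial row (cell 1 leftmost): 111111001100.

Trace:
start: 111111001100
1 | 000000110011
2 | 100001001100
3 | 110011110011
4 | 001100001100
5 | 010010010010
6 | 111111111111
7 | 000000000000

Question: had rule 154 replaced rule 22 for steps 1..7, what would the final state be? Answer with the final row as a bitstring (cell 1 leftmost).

111011111110

(re-executing steps 1..7 under rule 154; state before step 1: 111111001100)
1 | 111110111011
2 | 111100110011
3 | 111011101111
4 | 110011001111
5 | 101110111111
6 | 001100111111
7 | 111011111110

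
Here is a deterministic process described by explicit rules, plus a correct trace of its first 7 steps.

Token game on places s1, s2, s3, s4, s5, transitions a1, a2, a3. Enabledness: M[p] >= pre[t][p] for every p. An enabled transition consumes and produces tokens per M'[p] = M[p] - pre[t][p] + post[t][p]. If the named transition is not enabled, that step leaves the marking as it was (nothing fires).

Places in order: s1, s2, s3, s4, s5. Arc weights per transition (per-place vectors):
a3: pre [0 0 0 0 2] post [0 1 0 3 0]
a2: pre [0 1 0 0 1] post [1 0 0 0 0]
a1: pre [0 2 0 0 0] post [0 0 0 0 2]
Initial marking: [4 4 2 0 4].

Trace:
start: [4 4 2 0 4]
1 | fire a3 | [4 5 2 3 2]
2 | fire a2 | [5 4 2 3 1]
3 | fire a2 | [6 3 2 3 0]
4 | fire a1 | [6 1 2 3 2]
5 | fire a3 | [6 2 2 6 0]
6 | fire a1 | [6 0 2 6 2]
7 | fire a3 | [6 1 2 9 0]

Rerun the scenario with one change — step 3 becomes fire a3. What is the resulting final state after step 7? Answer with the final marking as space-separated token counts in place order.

5 2 2 9 1

(re-executing from step 3 with the substitution; state before step 3: [5 4 2 3 1])
3 | fire a3 | [5 4 2 3 1]
4 | fire a1 | [5 2 2 3 3]
5 | fire a3 | [5 3 2 6 1]
6 | fire a1 | [5 1 2 6 3]
7 | fire a3 | [5 2 2 9 1]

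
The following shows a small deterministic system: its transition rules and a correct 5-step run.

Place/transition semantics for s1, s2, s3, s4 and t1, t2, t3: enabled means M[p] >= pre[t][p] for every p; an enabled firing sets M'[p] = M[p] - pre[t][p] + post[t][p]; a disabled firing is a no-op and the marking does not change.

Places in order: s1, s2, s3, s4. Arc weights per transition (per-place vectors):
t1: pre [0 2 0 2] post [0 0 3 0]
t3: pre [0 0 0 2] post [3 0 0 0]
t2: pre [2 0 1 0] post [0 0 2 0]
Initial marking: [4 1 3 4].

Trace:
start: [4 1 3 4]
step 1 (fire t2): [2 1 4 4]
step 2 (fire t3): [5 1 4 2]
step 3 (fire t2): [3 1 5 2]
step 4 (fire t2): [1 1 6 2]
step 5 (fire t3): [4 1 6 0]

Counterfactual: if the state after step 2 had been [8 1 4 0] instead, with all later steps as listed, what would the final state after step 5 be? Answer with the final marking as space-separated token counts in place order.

state after step 2 := [8 1 4 0]
step 3 (fire t2): [6 1 5 0]
step 4 (fire t2): [4 1 6 0]
step 5 (fire t3): [4 1 6 0]

4 1 6 0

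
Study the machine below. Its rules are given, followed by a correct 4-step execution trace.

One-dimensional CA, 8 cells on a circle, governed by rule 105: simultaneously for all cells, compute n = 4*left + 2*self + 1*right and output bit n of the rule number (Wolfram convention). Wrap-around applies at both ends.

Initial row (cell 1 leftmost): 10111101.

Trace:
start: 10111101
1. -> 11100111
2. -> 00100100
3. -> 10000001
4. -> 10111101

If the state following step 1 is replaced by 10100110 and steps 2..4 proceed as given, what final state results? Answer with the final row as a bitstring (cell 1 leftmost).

10001011

state after step 1 := 10100110
2. -> 01000111
3. -> 10010101
4. -> 10001011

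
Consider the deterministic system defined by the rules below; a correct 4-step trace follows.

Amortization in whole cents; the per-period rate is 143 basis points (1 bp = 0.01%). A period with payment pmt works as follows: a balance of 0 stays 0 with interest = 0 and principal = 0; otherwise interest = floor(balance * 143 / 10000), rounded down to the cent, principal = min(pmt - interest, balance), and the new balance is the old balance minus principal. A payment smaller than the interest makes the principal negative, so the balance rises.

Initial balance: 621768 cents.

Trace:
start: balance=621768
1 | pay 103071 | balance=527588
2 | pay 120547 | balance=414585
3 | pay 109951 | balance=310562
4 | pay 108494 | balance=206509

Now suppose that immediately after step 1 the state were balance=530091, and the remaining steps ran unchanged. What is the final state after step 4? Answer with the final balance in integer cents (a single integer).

state after step 1 := balance=530091
2 | pay 120547 | balance=417124
3 | pay 109951 | balance=313137
4 | pay 108494 | balance=209120

209120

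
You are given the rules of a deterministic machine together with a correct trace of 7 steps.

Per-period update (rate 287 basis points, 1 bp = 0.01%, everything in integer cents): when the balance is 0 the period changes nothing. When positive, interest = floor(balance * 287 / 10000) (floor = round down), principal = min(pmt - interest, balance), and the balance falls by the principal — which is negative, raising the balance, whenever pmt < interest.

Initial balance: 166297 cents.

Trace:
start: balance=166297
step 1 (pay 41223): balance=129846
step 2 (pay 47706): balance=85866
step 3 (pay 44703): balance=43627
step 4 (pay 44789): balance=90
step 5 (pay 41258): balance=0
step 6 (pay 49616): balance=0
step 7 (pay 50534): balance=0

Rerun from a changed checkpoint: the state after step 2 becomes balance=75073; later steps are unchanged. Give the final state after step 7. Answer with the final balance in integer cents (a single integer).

0

state after step 2 := balance=75073
step 3 (pay 44703): balance=32524
step 4 (pay 44789): balance=0
step 5 (pay 41258): balance=0
step 6 (pay 49616): balance=0
step 7 (pay 50534): balance=0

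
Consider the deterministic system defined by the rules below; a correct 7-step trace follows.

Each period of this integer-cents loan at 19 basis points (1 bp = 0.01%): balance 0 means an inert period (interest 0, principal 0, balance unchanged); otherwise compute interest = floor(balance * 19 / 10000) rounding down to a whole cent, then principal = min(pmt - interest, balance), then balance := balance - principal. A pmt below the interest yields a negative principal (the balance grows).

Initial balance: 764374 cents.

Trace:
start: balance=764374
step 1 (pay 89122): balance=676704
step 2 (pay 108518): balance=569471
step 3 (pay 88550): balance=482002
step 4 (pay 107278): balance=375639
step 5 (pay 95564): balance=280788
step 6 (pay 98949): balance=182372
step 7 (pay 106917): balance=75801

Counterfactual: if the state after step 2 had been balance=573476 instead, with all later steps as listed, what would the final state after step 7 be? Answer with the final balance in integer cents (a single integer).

79846

state after step 2 := balance=573476
step 3 (pay 88550): balance=486015
step 4 (pay 107278): balance=379660
step 5 (pay 95564): balance=284817
step 6 (pay 98949): balance=186409
step 7 (pay 106917): balance=79846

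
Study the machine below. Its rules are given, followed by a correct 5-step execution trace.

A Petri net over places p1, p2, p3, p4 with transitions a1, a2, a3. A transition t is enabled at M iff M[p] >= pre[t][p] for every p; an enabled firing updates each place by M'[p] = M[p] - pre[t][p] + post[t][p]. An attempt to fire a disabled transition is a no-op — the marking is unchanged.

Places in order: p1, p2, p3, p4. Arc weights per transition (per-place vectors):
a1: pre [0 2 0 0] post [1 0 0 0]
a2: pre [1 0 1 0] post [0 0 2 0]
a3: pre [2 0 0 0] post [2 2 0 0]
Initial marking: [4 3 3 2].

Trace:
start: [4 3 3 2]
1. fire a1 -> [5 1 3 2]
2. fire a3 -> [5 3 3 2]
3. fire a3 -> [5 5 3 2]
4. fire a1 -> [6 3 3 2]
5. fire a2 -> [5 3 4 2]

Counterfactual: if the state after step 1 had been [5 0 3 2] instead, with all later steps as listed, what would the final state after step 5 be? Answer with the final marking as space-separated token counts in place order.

state after step 1 := [5 0 3 2]
2. fire a3 -> [5 2 3 2]
3. fire a3 -> [5 4 3 2]
4. fire a1 -> [6 2 3 2]
5. fire a2 -> [5 2 4 2]

5 2 4 2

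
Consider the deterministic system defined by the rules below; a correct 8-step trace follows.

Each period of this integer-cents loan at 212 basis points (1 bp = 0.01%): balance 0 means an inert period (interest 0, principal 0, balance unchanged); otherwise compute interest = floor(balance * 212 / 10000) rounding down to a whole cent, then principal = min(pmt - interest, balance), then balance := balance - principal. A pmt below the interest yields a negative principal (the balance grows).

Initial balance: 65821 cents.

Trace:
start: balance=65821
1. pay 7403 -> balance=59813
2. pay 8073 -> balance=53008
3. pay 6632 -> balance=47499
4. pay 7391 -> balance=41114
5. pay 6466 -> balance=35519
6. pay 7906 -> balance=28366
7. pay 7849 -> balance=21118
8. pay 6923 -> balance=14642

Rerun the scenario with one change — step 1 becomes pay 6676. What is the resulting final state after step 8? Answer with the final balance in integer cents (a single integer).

(re-executing from step 1 with the substitution; state before step 1: balance=65821)
1. pay 6676 -> balance=60540
2. pay 8073 -> balance=53750
3. pay 6632 -> balance=48257
4. pay 7391 -> balance=41889
5. pay 6466 -> balance=36311
6. pay 7906 -> balance=29174
7. pay 7849 -> balance=21943
8. pay 6923 -> balance=15485

15485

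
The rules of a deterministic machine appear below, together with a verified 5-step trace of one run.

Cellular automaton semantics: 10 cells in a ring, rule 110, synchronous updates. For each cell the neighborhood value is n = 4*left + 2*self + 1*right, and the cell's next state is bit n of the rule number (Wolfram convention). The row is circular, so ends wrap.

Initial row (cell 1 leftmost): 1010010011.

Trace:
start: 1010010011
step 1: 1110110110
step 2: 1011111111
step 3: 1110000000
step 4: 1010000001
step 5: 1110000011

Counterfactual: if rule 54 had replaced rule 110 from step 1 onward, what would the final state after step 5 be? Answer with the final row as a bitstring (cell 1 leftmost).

(re-executing steps 1..5 under rule 54; state before step 1: 1010010011)
step 1: 0111111100
step 2: 1000000010
step 3: 1100000111
step 4: 0010001000
step 5: 0111011100

0111011100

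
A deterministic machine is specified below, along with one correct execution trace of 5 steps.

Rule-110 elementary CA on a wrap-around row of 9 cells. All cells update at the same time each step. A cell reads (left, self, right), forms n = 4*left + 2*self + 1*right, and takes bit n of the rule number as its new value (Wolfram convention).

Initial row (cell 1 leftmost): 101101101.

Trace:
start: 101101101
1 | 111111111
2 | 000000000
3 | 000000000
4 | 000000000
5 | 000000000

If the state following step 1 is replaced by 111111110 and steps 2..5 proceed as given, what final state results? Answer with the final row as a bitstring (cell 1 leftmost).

100011000

state after step 1 := 111111110
2 | 100000011
3 | 100000110
4 | 100001111
5 | 100011000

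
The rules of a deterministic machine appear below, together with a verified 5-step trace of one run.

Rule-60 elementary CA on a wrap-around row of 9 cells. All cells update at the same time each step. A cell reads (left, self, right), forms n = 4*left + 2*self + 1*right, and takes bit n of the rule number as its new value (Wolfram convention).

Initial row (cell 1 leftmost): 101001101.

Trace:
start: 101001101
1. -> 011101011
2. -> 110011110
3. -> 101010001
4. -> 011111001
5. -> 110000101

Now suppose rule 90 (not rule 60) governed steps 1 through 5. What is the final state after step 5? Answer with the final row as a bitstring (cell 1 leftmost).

001101010

(re-executing steps 1..5 under rule 90; state before step 1: 101001101)
1. -> 100111101
2. -> 111100101
3. -> 000111001
4. -> 101101110
5. -> 001101010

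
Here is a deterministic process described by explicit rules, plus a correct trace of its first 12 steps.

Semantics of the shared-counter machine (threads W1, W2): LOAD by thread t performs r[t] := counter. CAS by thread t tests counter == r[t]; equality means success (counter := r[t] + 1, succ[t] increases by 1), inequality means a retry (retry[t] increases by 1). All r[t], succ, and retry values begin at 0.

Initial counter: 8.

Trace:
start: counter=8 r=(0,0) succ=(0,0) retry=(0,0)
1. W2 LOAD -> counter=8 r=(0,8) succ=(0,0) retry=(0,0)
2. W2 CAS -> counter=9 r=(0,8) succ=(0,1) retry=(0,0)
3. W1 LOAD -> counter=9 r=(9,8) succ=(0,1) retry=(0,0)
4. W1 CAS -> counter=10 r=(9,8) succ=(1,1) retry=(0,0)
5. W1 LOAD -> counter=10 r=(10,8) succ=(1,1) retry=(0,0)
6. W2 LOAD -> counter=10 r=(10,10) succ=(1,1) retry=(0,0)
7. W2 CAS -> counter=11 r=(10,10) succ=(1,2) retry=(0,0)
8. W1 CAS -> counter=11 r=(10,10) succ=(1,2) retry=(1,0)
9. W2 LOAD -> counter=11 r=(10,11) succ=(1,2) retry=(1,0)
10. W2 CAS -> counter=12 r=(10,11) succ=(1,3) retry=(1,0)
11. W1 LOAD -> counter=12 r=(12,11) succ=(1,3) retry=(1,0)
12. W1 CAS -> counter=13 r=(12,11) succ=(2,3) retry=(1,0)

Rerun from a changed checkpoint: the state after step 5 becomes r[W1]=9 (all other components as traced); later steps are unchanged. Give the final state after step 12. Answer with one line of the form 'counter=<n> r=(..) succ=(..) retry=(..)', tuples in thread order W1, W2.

counter=13 r=(12,11) succ=(2,3) retry=(1,0)

state after step 5 := counter=10 r=(9,8) succ=(1,1) retry=(0,0)
6. W2 LOAD -> counter=10 r=(9,10) succ=(1,1) retry=(0,0)
7. W2 CAS -> counter=11 r=(9,10) succ=(1,2) retry=(0,0)
8. W1 CAS -> counter=11 r=(9,10) succ=(1,2) retry=(1,0)
9. W2 LOAD -> counter=11 r=(9,11) succ=(1,2) retry=(1,0)
10. W2 CAS -> counter=12 r=(9,11) succ=(1,3) retry=(1,0)
11. W1 LOAD -> counter=12 r=(12,11) succ=(1,3) retry=(1,0)
12. W1 CAS -> counter=13 r=(12,11) succ=(2,3) retry=(1,0)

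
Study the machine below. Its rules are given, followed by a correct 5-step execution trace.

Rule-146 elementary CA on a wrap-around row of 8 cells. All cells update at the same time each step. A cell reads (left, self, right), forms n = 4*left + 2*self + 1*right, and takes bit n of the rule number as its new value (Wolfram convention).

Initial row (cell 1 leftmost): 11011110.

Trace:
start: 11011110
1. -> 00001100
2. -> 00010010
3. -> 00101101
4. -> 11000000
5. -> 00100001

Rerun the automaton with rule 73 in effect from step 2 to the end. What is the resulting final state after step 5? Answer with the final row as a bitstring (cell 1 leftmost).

11101101

(re-executing steps 2..5 under rule 73; state before step 2: 00001100)
2. -> 11101101
3. -> 00101101
4. -> 00001100
5. -> 11101101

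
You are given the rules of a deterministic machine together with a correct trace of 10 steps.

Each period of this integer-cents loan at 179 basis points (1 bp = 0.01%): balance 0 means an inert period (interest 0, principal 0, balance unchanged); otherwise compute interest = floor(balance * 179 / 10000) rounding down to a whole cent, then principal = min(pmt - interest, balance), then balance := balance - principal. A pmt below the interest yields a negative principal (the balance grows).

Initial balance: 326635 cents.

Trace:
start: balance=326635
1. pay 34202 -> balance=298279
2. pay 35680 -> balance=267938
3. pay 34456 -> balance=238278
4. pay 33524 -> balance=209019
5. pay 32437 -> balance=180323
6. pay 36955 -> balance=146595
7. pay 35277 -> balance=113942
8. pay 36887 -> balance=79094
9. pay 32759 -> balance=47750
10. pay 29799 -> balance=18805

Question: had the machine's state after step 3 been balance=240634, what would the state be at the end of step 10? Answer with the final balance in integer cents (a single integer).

21472

state after step 3 := balance=240634
4. pay 33524 -> balance=211417
5. pay 32437 -> balance=182764
6. pay 36955 -> balance=149080
7. pay 35277 -> balance=116471
8. pay 36887 -> balance=81668
9. pay 32759 -> balance=50370
10. pay 29799 -> balance=21472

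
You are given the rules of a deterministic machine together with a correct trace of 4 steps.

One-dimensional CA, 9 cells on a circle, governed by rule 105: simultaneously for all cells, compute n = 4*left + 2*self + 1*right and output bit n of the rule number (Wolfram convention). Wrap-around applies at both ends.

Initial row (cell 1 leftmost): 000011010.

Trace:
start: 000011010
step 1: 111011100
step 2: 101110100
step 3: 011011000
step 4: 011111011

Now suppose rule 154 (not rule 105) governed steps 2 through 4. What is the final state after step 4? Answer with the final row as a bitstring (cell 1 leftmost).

001101111

(re-executing steps 2..4 under rule 154; state before step 2: 111011100)
step 2: 110011011
step 3: 101110011
step 4: 001101111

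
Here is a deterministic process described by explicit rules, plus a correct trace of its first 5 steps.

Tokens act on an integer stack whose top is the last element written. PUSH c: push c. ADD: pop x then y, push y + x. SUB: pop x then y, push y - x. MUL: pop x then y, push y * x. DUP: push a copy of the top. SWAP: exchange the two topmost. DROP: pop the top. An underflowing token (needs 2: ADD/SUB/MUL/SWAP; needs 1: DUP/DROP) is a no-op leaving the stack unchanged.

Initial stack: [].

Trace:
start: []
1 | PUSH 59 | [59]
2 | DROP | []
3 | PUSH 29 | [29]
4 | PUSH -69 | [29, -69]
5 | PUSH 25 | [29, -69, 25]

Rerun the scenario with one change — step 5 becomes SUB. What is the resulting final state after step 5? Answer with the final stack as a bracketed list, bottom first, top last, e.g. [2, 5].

(re-executing from step 5 with the substitution; state before step 5: [29, -69])
5 | SUB | [98]

[98]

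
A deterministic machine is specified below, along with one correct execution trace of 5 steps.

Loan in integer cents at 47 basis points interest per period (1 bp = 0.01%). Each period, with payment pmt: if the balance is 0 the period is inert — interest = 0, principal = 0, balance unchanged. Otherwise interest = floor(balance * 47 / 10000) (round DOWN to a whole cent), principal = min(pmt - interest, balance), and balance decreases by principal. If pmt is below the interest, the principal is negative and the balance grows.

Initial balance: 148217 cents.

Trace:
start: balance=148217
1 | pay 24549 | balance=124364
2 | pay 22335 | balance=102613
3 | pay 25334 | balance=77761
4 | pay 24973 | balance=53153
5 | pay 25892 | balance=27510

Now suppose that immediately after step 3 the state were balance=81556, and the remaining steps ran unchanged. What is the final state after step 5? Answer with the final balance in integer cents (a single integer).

state after step 3 := balance=81556
4 | pay 24973 | balance=56966
5 | pay 25892 | balance=31341

31341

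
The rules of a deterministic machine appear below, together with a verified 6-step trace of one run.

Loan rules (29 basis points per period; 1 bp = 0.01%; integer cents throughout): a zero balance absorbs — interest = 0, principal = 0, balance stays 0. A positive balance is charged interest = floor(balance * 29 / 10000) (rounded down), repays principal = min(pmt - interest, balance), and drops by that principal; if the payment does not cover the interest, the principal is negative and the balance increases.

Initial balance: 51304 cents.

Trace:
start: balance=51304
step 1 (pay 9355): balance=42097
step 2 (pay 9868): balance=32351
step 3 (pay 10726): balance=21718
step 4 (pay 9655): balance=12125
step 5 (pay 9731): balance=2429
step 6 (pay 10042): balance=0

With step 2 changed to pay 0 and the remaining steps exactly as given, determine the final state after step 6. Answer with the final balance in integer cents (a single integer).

(re-executing from step 2 with the substitution; state before step 2: balance=42097)
step 2 (pay 0): balance=42219
step 3 (pay 10726): balance=31615
step 4 (pay 9655): balance=22051
step 5 (pay 9731): balance=12383
step 6 (pay 10042): balance=2376

2376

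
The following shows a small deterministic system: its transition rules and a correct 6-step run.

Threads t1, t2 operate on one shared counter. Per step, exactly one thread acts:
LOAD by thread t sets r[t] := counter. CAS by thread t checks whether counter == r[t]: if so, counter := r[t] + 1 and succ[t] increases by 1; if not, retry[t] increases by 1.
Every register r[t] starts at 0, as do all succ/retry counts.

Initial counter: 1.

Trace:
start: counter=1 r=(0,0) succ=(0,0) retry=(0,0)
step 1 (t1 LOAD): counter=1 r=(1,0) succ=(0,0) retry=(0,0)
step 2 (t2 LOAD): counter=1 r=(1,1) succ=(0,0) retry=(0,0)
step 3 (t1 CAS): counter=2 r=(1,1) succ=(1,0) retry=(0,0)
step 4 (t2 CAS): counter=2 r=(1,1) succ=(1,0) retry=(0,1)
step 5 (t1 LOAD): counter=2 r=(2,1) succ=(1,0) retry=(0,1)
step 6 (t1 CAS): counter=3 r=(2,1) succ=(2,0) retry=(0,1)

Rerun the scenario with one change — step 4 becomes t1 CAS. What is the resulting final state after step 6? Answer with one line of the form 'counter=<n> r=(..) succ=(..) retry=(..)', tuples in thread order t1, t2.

(re-executing from step 4 with the substitution; state before step 4: counter=2 r=(1,1) succ=(1,0) retry=(0,0))
step 4 (t1 CAS): counter=2 r=(1,1) succ=(1,0) retry=(1,0)
step 5 (t1 LOAD): counter=2 r=(2,1) succ=(1,0) retry=(1,0)
step 6 (t1 CAS): counter=3 r=(2,1) succ=(2,0) retry=(1,0)

counter=3 r=(2,1) succ=(2,0) retry=(1,0)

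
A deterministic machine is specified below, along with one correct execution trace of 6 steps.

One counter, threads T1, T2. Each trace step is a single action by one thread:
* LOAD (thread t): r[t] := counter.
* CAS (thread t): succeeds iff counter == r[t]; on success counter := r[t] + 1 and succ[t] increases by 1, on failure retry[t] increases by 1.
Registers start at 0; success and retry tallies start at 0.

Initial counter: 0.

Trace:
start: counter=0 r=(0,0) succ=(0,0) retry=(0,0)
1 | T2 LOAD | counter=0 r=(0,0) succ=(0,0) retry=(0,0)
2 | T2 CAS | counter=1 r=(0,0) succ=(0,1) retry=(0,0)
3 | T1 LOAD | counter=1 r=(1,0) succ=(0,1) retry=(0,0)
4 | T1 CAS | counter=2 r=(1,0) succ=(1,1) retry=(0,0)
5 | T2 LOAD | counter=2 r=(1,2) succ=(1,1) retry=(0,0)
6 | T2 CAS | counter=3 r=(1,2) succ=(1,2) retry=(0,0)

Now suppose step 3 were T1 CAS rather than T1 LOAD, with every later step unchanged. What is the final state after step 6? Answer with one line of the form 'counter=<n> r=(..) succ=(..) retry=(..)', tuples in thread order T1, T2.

(re-executing from step 3 with the substitution; state before step 3: counter=1 r=(0,0) succ=(0,1) retry=(0,0))
3 | T1 CAS | counter=1 r=(0,0) succ=(0,1) retry=(1,0)
4 | T1 CAS | counter=1 r=(0,0) succ=(0,1) retry=(2,0)
5 | T2 LOAD | counter=1 r=(0,1) succ=(0,1) retry=(2,0)
6 | T2 CAS | counter=2 r=(0,1) succ=(0,2) retry=(2,0)

counter=2 r=(0,1) succ=(0,2) retry=(2,0)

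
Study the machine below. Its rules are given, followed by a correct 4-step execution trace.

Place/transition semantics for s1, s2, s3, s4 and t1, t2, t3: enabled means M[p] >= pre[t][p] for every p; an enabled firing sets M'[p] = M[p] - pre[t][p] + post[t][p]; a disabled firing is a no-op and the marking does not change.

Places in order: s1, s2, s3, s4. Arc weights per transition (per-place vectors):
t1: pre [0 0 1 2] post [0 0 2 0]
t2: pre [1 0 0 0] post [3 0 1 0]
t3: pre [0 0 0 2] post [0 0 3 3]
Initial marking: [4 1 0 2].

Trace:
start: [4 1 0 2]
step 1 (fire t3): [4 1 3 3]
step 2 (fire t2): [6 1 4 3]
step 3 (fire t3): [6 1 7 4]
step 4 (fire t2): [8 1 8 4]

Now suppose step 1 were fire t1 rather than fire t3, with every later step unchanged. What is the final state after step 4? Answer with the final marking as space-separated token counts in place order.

(re-executing from step 1 with the substitution; state before step 1: [4 1 0 2])
step 1 (fire t1): [4 1 0 2]
step 2 (fire t2): [6 1 1 2]
step 3 (fire t3): [6 1 4 3]
step 4 (fire t2): [8 1 5 3]

8 1 5 3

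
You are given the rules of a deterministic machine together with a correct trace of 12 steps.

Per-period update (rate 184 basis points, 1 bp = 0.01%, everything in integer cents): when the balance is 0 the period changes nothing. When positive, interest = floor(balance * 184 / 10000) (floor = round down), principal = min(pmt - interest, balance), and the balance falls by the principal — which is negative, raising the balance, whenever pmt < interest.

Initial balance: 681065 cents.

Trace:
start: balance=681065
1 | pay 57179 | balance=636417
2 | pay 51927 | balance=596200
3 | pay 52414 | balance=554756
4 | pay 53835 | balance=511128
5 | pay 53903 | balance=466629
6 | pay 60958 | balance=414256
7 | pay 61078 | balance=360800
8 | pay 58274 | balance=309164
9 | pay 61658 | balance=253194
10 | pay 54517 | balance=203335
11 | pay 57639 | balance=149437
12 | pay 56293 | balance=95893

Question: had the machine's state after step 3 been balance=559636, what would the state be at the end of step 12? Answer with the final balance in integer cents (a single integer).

101646

state after step 3 := balance=559636
4 | pay 53835 | balance=516098
5 | pay 53903 | balance=471691
6 | pay 60958 | balance=419412
7 | pay 61078 | balance=366051
8 | pay 58274 | balance=314512
9 | pay 61658 | balance=258641
10 | pay 54517 | balance=208882
11 | pay 57639 | balance=155086
12 | pay 56293 | balance=101646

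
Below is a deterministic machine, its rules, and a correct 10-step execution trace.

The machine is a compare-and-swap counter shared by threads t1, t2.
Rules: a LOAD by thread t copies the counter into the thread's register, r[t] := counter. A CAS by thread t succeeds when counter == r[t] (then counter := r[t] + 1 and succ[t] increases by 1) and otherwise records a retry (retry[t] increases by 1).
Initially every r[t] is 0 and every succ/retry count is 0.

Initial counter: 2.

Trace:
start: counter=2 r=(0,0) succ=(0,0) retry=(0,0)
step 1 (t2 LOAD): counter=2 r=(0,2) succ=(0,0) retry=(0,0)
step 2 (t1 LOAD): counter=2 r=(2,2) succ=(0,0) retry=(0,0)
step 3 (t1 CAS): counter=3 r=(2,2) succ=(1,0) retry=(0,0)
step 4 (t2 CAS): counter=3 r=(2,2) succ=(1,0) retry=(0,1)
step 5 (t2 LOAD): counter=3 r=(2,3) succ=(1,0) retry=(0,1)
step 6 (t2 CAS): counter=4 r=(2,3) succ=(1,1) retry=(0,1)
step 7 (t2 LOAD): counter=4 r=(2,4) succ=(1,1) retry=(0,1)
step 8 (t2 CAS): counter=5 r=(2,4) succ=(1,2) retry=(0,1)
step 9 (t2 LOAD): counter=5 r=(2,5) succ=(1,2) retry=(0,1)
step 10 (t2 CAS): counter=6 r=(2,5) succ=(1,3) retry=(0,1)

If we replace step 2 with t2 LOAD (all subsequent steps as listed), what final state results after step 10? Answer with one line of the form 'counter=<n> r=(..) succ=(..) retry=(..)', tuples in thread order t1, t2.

(re-executing from step 2 with the substitution; state before step 2: counter=2 r=(0,2) succ=(0,0) retry=(0,0))
step 2 (t2 LOAD): counter=2 r=(0,2) succ=(0,0) retry=(0,0)
step 3 (t1 CAS): counter=2 r=(0,2) succ=(0,0) retry=(1,0)
step 4 (t2 CAS): counter=3 r=(0,2) succ=(0,1) retry=(1,0)
step 5 (t2 LOAD): counter=3 r=(0,3) succ=(0,1) retry=(1,0)
step 6 (t2 CAS): counter=4 r=(0,3) succ=(0,2) retry=(1,0)
step 7 (t2 LOAD): counter=4 r=(0,4) succ=(0,2) retry=(1,0)
step 8 (t2 CAS): counter=5 r=(0,4) succ=(0,3) retry=(1,0)
step 9 (t2 LOAD): counter=5 r=(0,5) succ=(0,3) retry=(1,0)
step 10 (t2 CAS): counter=6 r=(0,5) succ=(0,4) retry=(1,0)

counter=6 r=(0,5) succ=(0,4) retry=(1,0)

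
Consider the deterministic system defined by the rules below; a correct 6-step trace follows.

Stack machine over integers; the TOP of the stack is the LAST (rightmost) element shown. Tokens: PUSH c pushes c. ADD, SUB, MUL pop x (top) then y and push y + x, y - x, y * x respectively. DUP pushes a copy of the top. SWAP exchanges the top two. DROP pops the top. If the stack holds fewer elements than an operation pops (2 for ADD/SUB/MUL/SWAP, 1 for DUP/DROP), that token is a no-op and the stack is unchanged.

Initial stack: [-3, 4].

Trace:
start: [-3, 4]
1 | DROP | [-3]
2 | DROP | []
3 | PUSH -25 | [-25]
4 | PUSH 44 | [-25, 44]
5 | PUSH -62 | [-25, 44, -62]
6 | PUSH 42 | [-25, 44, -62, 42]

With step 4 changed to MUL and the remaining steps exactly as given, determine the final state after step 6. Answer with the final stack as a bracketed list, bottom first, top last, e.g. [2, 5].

[-25, -62, 42]

(re-executing from step 4 with the substitution; state before step 4: [-25])
4 | MUL | [-25]
5 | PUSH -62 | [-25, -62]
6 | PUSH 42 | [-25, -62, 42]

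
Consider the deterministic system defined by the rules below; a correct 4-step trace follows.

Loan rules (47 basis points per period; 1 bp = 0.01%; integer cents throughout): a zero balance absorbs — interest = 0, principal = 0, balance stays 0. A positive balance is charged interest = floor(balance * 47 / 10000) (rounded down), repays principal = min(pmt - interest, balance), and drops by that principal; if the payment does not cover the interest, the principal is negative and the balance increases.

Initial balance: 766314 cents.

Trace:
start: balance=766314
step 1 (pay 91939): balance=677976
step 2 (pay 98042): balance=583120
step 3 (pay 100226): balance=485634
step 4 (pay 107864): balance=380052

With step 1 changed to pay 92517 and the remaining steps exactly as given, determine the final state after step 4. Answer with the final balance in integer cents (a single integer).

(re-executing from step 1 with the substitution; state before step 1: balance=766314)
step 1 (pay 92517): balance=677398
step 2 (pay 98042): balance=582539
step 3 (pay 100226): balance=485050
step 4 (pay 107864): balance=379465

379465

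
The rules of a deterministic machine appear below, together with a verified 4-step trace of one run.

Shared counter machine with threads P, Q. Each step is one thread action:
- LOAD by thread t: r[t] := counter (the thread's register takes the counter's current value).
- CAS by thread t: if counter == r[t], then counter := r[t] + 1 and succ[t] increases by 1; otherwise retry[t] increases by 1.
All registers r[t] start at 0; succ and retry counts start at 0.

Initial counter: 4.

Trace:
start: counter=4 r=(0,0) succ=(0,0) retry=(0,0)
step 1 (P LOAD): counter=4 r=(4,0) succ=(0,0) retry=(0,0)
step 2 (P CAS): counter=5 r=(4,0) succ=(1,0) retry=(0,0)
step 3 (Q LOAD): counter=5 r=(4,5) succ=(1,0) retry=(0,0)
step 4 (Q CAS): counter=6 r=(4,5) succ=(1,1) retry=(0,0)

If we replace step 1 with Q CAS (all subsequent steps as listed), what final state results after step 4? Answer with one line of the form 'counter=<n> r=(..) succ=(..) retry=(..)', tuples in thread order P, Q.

(re-executing from step 1 with the substitution; state before step 1: counter=4 r=(0,0) succ=(0,0) retry=(0,0))
step 1 (Q CAS): counter=4 r=(0,0) succ=(0,0) retry=(0,1)
step 2 (P CAS): counter=4 r=(0,0) succ=(0,0) retry=(1,1)
step 3 (Q LOAD): counter=4 r=(0,4) succ=(0,0) retry=(1,1)
step 4 (Q CAS): counter=5 r=(0,4) succ=(0,1) retry=(1,1)

counter=5 r=(0,4) succ=(0,1) retry=(1,1)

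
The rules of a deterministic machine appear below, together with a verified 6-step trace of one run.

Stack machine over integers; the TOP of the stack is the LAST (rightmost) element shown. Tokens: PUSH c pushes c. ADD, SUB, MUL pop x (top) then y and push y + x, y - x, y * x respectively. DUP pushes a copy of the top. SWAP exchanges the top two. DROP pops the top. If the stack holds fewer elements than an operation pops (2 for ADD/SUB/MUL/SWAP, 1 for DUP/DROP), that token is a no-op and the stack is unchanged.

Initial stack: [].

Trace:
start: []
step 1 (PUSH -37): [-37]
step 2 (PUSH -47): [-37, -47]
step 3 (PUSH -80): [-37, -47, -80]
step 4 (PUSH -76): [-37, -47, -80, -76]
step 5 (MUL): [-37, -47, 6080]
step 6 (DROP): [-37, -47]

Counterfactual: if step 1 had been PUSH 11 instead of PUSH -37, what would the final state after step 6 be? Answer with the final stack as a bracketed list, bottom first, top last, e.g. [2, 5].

[11, -47]

(re-executing from step 1 with the substitution; state before step 1: [])
step 1 (PUSH 11): [11]
step 2 (PUSH -47): [11, -47]
step 3 (PUSH -80): [11, -47, -80]
step 4 (PUSH -76): [11, -47, -80, -76]
step 5 (MUL): [11, -47, 6080]
step 6 (DROP): [11, -47]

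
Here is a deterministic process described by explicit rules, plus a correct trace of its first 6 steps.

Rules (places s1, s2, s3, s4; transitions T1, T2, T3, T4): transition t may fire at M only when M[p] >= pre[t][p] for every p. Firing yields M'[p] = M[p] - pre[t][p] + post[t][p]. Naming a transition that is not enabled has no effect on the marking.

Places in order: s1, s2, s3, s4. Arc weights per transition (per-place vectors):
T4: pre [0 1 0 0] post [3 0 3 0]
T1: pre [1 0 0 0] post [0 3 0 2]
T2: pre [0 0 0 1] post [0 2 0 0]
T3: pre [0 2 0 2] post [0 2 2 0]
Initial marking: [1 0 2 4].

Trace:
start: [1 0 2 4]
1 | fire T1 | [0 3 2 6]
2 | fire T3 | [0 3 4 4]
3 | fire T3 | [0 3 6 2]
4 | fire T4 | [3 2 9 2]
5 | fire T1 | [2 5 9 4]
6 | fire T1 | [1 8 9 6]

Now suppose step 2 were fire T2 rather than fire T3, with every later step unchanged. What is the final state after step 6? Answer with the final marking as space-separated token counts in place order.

(re-executing from step 2 with the substitution; state before step 2: [0 3 2 6])
2 | fire T2 | [0 5 2 5]
3 | fire T3 | [0 5 4 3]
4 | fire T4 | [3 4 7 3]
5 | fire T1 | [2 7 7 5]
6 | fire T1 | [1 10 7 7]

1 10 7 7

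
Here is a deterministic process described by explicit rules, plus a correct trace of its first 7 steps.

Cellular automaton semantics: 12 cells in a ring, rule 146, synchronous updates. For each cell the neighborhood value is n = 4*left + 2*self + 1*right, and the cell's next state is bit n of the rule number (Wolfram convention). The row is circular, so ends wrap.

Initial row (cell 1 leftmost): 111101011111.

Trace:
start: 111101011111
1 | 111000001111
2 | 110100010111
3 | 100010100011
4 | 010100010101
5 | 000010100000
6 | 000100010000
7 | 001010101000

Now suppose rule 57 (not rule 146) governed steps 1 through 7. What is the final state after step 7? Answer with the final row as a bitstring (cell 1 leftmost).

(re-executing steps 1..7 under rule 57; state before step 1: 111101011111)
1 | 000010110000
2 | 111001101111
3 | 000101011000
4 | 110010110111
5 | 001001101100
6 | 100101011011
7 | 010010110110

010010110110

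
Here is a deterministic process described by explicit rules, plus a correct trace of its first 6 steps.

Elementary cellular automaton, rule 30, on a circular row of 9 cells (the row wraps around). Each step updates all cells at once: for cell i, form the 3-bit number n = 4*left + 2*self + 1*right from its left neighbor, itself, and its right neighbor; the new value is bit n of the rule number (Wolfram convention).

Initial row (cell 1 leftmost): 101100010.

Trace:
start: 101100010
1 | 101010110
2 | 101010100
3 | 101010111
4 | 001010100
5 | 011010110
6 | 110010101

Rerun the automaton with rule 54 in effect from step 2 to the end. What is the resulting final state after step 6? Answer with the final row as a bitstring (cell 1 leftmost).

(re-executing steps 2..6 under rule 54; state before step 2: 101010110)
2 | 111111001
3 | 000000110
4 | 000001001
5 | 100011111
6 | 010100000

010100000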